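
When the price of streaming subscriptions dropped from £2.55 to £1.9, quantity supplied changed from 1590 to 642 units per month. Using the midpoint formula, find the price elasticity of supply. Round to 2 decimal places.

2.91

%Δq = (642 − 1590)/[(1590 + 642)/2] = -948/1116 ≈ -0.8495.
%ΔP = (1.9 − 2.55)/[(2.55 + 1.9)/2] = -0.65/2.225 ≈ -0.2921.
Arc elasticity E = %Δq/%ΔP ≈ -0.8495/-0.2921 ≈ 2.91.
|E| > 1: supply is elastic over this range.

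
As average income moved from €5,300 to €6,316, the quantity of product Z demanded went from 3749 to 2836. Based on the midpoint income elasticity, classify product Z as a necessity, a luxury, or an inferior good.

inferior

%ΔQ = (2836 − 3749)/[(3749+2836)/2] = -913/3292.5 ≈ -0.2773.
%ΔY = (6,316 − 5,300)/[(5,300+6,316)/2] = 1016/5808 ≈ 0.1749.
E_I = %ΔQ/%ΔY ≈ -1.585.
E_I < 0: inferior good.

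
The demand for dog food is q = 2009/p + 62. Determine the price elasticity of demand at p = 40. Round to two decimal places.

-0.45

At p = 40, q = 112.225.
dq/dp = −2009/p² = −1.2556.
Point elasticity E = (dq/dp)·(p/q) = -1.2556 × 40/112.225 ≈ -0.45.
|E| < 1, so demand is inelastic at this price.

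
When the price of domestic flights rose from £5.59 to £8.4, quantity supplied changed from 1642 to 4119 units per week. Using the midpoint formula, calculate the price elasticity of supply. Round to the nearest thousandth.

%ΔQ = (4119 − 1642)/[(1642 + 4119)/2] = 2477/2880.5 ≈ 0.8599.
%ΔP = (8.4 − 5.59)/[(5.59 + 8.4)/2] = 2.81/6.995 ≈ 0.4017.
Arc elasticity E = %ΔQ/%ΔP ≈ 0.8599/0.4017 ≈ 2.141.
|E| > 1: supply is elastic over this range.

2.141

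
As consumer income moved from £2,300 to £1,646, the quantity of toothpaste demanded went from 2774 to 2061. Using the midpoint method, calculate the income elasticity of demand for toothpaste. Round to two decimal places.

0.89

%ΔQ = (2061 − 2774)/[(2774+2061)/2] = -713/2417.5 ≈ -0.2949.
%ΔI = (1,646 − 2,300)/[(2,300+1,646)/2] = -654/1973 ≈ -0.3315.
E_I = %ΔQ/%ΔI ≈ 0.89.
E_I ∈ (0,1): normal good (necessity).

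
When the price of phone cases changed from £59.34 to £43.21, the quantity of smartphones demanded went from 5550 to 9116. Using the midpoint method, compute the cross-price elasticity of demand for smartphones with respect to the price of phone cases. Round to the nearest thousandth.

%ΔQ_x = (9116 − 5550)/[(5550+9116)/2] = 3566/7333 ≈ 0.4863.
%ΔP_y = (43.21 − 59.34)/[(59.34+43.21)/2] ≈ -0.3146.
E_xy = 0.4863/-0.3146 ≈ -1.546.
E_xy < 0, so smartphones and phone cases are complements.

-1.546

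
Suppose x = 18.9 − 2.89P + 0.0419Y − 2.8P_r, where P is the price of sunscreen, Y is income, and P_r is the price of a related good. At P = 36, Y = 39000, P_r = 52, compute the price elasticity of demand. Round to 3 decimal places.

-0.074

Substituting, x = 18.9 − 2.89(36) + 0.0419(39000) − 2.8(52) = 18.9 − 104.04 + 1634.1 − 145.6 = 1403.36.
∂x/∂P = −2.89, so E_p = (−2.89)·(36/1403.36) ≈ -0.074.
|E_p| < 1: demand is inelastic.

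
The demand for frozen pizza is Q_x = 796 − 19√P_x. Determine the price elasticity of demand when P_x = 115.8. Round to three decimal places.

-0.173

At P_x = 115.8, Q_x = 591.5402.
dQ_x/dP_x = −19/(2√P_x) = −19/(2·10.761).
Point elasticity E = (dQ_x/dP_x)·(P_x/Q_x) = -0.8828 × 115.8/591.5402 ≈ -0.173.
|E| < 1, so demand is inelastic at this price.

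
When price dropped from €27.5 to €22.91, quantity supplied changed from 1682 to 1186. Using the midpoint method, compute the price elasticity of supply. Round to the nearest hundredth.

%Δq = (1186 − 1682)/[(1682 + 1186)/2] = -496/1434 ≈ -0.3459.
%Δp = (22.91 − 27.5)/[(27.5 + 22.91)/2] = -4.59/25.205 ≈ -0.1821.
Arc elasticity E = %Δq/%Δp ≈ -0.3459/-0.1821 ≈ 1.90.
|E| > 1: supply is elastic over this range.

1.90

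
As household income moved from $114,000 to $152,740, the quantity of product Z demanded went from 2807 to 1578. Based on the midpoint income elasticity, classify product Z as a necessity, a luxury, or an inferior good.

inferior

%ΔQ = (1578 − 2807)/[(2807+1578)/2] = -1229/2192.5 ≈ -0.5605.
%ΔM = (152,740 − 114,000)/[(114,000+152,740)/2] = 38740/133370 ≈ 0.2905.
E_I = %ΔQ/%ΔM ≈ -1.930.
E_I < 0: inferior good.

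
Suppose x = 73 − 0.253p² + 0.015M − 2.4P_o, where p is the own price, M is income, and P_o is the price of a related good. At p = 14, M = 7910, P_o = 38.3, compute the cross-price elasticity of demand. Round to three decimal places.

-1.833

First evaluate x: 73 − 0.253(14)² + 0.015(7910) − 2.4(38.3) = 73 − 49.588 + 118.65 − 91.92 = 50.142.
∂x/∂P_o = −2.4, so E_xy = -2.4·(38.3/50.142) ≈ -1.833.
E_xy < 0: the goods are complements.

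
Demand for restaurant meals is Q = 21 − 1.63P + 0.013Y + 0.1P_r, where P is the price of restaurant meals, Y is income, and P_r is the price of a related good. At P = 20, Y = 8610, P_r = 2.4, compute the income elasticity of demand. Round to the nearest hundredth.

1.11

Evaluating quantity at (P, Y, P_r) gives Q = 21 − 1.63(20) + 0.013(8610) + 0.1(2.4) = 21 − 32.6 + 111.93 + 0.24 = 100.57.
∂Q/∂Y = +0.013, so E_I = 0.013·(8610/100.57) ≈ 1.11.
E_I > 1: normal good (luxury).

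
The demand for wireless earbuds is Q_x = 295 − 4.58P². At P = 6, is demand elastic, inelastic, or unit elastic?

elastic

At P = 6, Q_x = 130.12.
dQ_x/dP = −2·4.58·P = −54.96.
Point elasticity E = (dQ_x/dP)·(P/Q_x) = -54.96 × 6/130.12 ≈ -2.534.
|E| ≈ 2.534 > 1, so demand is elastic.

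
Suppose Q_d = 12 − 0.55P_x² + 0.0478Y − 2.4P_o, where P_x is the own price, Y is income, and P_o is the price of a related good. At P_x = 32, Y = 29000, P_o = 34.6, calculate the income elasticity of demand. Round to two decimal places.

Q_d = 12 − 0.55(32)² + 0.0478(29000) − 2.4(34.6) = 12 − 563.2 + 1386.2 − 83.04 = 751.96.
∂Q_d/∂Y = +0.0478, so E_I = 0.0478·(29000/751.96) ≈ 1.84.
E_I > 1: normal good (luxury).

1.84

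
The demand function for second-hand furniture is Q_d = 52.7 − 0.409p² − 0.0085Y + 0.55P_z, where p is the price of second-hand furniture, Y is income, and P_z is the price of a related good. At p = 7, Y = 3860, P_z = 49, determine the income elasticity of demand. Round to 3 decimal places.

First evaluate Q_d: 52.7 − 0.409(7)² − 0.0085(3860) + 0.55(49) = 52.7 − 20.041 − 32.81 + 26.95 = 26.799.
∂Q_d/∂Y = −0.0085, so E_I = -0.0085·(3860/26.799) ≈ -1.224.
E_I < 0: inferior good.

-1.224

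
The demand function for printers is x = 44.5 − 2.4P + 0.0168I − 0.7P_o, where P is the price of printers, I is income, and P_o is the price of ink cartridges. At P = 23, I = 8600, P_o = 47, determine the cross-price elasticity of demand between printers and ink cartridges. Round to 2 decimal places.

-0.33

First evaluate x: 44.5 − 2.4(23) + 0.0168(8600) − 0.7(47) = 44.5 − 55.2 + 144.48 − 32.9 = 100.88.
∂x/∂P_o = −0.7, so E_xy = -0.7·(47/100.88) ≈ -0.33.
E_xy < 0: the goods are complements.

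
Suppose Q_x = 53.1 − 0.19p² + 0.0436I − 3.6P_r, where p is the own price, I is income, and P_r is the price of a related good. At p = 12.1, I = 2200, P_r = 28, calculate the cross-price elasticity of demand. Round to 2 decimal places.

At the given point, Q_x = 53.1 − 0.19(12.1)² + 0.0436(2200) − 3.6(28) = 53.1 − 27.8179 + 95.92 − 100.8 = 20.4021.
∂Q_x/∂P_r = −3.6, so E_xy = -3.6·(28/20.4021) ≈ -4.94.
E_xy < 0: the goods are complements.

-4.94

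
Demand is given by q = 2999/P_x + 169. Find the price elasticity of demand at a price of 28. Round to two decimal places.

At P_x = 28, q = 276.1071.
dq/dP_x = −2999/P_x² = −3.8253.
Point elasticity E = (dq/dP_x)·(P_x/q) = -3.8253 × 28/276.1071 ≈ -0.39.
|E| < 1, so demand is inelastic at this price.

-0.39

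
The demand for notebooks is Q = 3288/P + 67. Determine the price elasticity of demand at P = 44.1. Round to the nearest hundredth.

-0.53

At P = 44.1, Q = 141.5578.
dQ/dP = −3288/P² = −1.6907.
Point elasticity E = (dQ/dP)·(P/Q) = -1.6907 × 44.1/141.5578 ≈ -0.53.
|E| < 1, so demand is inelastic at this price.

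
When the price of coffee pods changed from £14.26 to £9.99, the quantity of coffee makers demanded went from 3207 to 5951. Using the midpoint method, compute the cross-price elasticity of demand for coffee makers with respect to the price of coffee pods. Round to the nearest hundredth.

%ΔQ_x = (5951 − 3207)/[(3207+5951)/2] = 2744/4579 ≈ 0.5993.
%ΔP_y = (9.99 − 14.26)/[(14.26+9.99)/2] ≈ -0.3522.
E_xy = 0.5993/-0.3522 ≈ -1.70.
E_xy < 0, so coffee makers and coffee pods are complements.

-1.70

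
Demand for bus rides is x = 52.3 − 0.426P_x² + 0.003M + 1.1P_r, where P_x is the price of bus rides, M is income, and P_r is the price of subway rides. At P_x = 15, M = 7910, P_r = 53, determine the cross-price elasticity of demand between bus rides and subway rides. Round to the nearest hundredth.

1.52

First evaluate x: 52.3 − 0.426(15)² + 0.003(7910) + 1.1(53) = 52.3 − 95.85 + 23.73 + 58.3 = 38.48.
∂x/∂P_r = +1.1, so E_xy = 1.1·(53/38.48) ≈ 1.52.
E_xy > 0: the goods are substitutes.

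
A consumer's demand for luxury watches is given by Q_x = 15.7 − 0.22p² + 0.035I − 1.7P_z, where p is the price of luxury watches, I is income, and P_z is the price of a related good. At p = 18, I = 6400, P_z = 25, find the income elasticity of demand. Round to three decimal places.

Substituting, Q_x = 15.7 − 0.22(18)² + 0.035(6400) − 1.7(25) = 15.7 − 71.28 + 224 − 42.5 = 125.92.
∂Q_x/∂I = +0.035, so E_I = 0.035·(6400/125.92) ≈ 1.779.
E_I > 1: normal good (luxury).

1.779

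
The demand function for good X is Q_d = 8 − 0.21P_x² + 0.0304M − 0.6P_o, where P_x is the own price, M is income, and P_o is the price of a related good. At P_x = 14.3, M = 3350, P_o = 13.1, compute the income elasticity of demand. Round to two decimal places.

First evaluate Q_d: 8 − 0.21(14.3)² + 0.0304(3350) − 0.6(13.1) = 8 − 42.9429 + 101.84 − 7.86 = 59.0371.
∂Q_d/∂M = +0.0304, so E_I = 0.0304·(3350/59.0371) ≈ 1.73.
E_I > 1: normal good (luxury).

1.73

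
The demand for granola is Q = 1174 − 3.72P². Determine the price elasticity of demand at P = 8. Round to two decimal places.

-0.51

At P = 8, Q = 935.92.
dQ/dP = −2·3.72·P = −59.52.
Point elasticity E = (dQ/dP)·(P/Q) = -59.52 × 8/935.92 ≈ -0.51.
|E| < 1, so demand is inelastic at this price.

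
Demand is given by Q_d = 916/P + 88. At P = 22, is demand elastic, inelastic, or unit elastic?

At P = 22, Q_d = 129.6364.
dQ_d/dP = −916/P² = −1.8926.
Point elasticity E = (dQ_d/dP)·(P/Q_d) = -1.8926 × 22/129.6364 ≈ -0.321.
|E| ≈ 0.321 < 1, so demand is inelastic.

inelastic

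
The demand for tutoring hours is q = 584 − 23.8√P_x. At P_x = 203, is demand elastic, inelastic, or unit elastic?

At P_x = 203, q = 244.9022.
dq/dP_x = −23.8/(2√P_x) = −23.8/(2·14.2478).
Point elasticity E = (dq/dP_x)·(P_x/q) = -0.8352 × 203/244.9022 ≈ -0.692.
|E| ≈ 0.692 < 1, so demand is inelastic.

inelastic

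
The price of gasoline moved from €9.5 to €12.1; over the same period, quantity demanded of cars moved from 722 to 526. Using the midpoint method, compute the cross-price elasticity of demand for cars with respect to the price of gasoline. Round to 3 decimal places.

-1.305

%ΔQ_x = (526 − 722)/[(722+526)/2] = -196/624 ≈ -0.3141.
%ΔP_y = (12.1 − 9.5)/[(9.5+12.1)/2] ≈ 0.2407.
E_xy = -0.3141/0.2407 ≈ -1.305.
E_xy < 0, so cars and gasoline are complements.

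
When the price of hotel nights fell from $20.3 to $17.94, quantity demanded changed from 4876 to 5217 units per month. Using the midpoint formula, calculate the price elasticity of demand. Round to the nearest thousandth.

-0.547

%ΔQ = (5217 − 4876)/[(4876 + 5217)/2] = 341/5046.5 ≈ 0.0676.
%ΔP = (17.94 − 20.3)/[(20.3 + 17.94)/2] = -2.36/19.12 ≈ -0.1234.
Arc elasticity E = %ΔQ/%ΔP ≈ 0.0676/-0.1234 ≈ -0.547.
|E| < 1: demand is inelastic over this range.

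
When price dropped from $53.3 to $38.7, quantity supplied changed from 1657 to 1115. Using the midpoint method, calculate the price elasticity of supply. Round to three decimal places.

%Δq = (1115 − 1657)/[(1657 + 1115)/2] = -542/1386 ≈ -0.3911.
%Δp = (38.7 − 53.3)/[(53.3 + 38.7)/2] = -14.6/46 ≈ -0.3174.
Arc elasticity E = %Δq/%Δp ≈ -0.3911/-0.3174 ≈ 1.232.
|E| > 1: supply is elastic over this range.

1.232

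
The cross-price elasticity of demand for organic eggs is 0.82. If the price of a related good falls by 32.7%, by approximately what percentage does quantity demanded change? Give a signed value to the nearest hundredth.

-26.81

%ΔQ ≈ E × %ΔP_y = (0.82) × (-32.7%) ≈ -26.81%.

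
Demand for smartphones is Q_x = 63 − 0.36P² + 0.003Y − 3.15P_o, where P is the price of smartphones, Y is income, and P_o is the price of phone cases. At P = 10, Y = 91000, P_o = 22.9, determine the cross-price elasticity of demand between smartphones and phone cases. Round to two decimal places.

First evaluate Q_x: 63 − 0.36(10)² + 0.003(91000) − 3.15(22.9) = 63 − 36 + 273 − 72.135 = 227.865.
∂Q_x/∂P_o = −3.15, so E_xy = -3.15·(22.9/227.865) ≈ -0.32.
E_xy < 0: the goods are complements.

-0.32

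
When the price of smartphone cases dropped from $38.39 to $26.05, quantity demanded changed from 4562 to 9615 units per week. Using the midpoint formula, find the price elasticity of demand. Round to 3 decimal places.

%ΔQ = (9615 − 4562)/[(4562 + 9615)/2] = 5053/7088.5 ≈ 0.7128.
%Δp = (26.05 − 38.39)/[(38.39 + 26.05)/2] = -12.34/32.22 ≈ -0.3830.
Arc elasticity E = %ΔQ/%Δp ≈ 0.7128/-0.3830 ≈ -1.861.
|E| > 1: demand is elastic over this range.

-1.861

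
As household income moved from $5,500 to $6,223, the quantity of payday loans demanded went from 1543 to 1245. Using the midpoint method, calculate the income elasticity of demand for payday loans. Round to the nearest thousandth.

%ΔQ = (1245 − 1543)/[(1543+1245)/2] = -298/1394 ≈ -0.2138.
%ΔM = (6,223 − 5,500)/[(5,500+6,223)/2] = 723/5861.5 ≈ 0.1233.
E_I = %ΔQ/%ΔM ≈ -1.733.
E_I < 0: inferior good.

-1.733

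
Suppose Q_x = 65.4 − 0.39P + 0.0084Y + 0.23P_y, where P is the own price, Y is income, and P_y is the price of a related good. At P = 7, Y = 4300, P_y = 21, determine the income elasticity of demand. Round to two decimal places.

0.35

At the given point, Q_x = 65.4 − 0.39(7) + 0.0084(4300) + 0.23(21) = 65.4 − 2.73 + 36.12 + 4.83 = 103.62.
∂Q_x/∂Y = +0.0084, so E_I = 0.0084·(4300/103.62) ≈ 0.35.
E_I ∈ (0,1): normal good (necessity).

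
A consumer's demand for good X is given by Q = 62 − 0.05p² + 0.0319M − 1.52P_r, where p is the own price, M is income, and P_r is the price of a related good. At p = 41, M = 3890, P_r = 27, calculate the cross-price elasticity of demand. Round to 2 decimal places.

-0.67

Q = 62 − 0.05(41)² + 0.0319(3890) − 1.52(27) = 62 − 84.05 + 124.091 − 41.04 = 61.001.
∂Q/∂P_r = −1.52, so E_xy = -1.52·(27/61.001) ≈ -0.67.
E_xy < 0: the goods are complements.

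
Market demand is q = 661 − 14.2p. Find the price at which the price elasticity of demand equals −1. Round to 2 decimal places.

For linear demand q = a − bp, E = −bp/(a − bp). |E| = 1 ⇒ bp = a − bp ⇒ p = a/(2b).
p = 661/(2·14.2) ≈ 23.27.

23.27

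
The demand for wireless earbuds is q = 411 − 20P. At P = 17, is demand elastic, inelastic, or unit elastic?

At P = 17, q = 71.
dq/dP = −20.
Point elasticity E = (dq/dP)·(P/q) = -20 × 17/71 ≈ -4.789.
|E| ≈ 4.789 > 1, so demand is elastic.

elastic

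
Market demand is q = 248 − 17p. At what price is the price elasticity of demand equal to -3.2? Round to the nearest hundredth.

11.11

Set −bp/(a − bp) = −3.2 ⇒ bp = 3.2(a − bp) ⇒ bp(1+3.2) = 3.2·a.
p = 3.2·248/(17·4.2) ≈ 11.11.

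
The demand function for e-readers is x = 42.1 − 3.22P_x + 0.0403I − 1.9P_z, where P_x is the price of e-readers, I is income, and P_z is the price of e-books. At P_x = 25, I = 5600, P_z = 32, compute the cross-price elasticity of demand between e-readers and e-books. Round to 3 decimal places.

At the given point, x = 42.1 − 3.22(25) + 0.0403(5600) − 1.9(32) = 42.1 − 80.5 + 225.68 − 60.8 = 126.48.
∂x/∂P_z = −1.9, so E_xy = -1.9·(32/126.48) ≈ -0.481.
E_xy < 0: the goods are complements.

-0.481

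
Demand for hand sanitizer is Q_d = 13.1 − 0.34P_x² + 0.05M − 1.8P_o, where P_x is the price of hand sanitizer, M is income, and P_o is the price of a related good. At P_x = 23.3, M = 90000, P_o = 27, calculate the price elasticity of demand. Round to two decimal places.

At the given point, Q_d = 13.1 − 0.34(23.3)² + 0.05(90000) − 1.8(27) = 13.1 − 184.5826 + 4500 − 48.6 = 4279.9174.
∂Q_d/∂P_x = −2·0.34·P_x = -15.844, so E_p = -15.844·(23.3/4279.9174) ≈ -0.09.
|E_p| < 1: demand is inelastic.

-0.09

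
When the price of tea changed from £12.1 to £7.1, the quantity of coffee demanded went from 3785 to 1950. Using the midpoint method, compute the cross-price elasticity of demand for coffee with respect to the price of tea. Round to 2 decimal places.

1.23

%ΔQ_x = (1950 − 3785)/[(3785+1950)/2] = -1835/2867.5 ≈ -0.6399.
%ΔP_y = (7.1 − 12.1)/[(12.1+7.1)/2] ≈ -0.5208.
E_xy = -0.6399/-0.5208 ≈ 1.23.
E_xy > 0, so coffee and tea are substitutes.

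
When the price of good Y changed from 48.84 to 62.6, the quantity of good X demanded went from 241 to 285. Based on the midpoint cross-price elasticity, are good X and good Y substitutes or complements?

substitutes

%ΔQ_x = (285 − 241)/[(241+285)/2] = 44/263 ≈ 0.1673.
%ΔP_y = (62.6 − 48.84)/[(48.84+62.6)/2] ≈ 0.2469.
E_xy = 0.1673/0.2469 ≈ 0.677.
E_xy > 0, so the goods are substitutes.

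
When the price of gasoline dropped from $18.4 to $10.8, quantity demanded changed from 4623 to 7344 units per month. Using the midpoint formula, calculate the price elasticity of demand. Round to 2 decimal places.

-0.87

%ΔQ = (7344 − 4623)/[(4623 + 7344)/2] = 2721/5983.5 ≈ 0.4548.
%ΔP = (10.8 − 18.4)/[(18.4 + 10.8)/2] = -7.6/14.6 ≈ -0.5205.
Arc elasticity E = %ΔQ/%ΔP ≈ 0.4548/-0.5205 ≈ -0.87.
|E| < 1: demand is inelastic over this range.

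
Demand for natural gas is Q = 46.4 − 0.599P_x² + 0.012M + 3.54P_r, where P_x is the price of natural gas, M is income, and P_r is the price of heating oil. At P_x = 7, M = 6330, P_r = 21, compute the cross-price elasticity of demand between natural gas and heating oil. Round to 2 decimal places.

0.44

At the given point, Q = 46.4 − 0.599(7)² + 0.012(6330) + 3.54(21) = 46.4 − 29.351 + 75.96 + 74.34 = 167.349.
∂Q/∂P_r = +3.54, so E_xy = 3.54·(21/167.349) ≈ 0.44.
E_xy > 0: the goods are substitutes.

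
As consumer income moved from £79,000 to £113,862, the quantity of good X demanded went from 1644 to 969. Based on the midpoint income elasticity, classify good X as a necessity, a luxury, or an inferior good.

inferior

%ΔQ = (969 − 1644)/[(1644+969)/2] = -675/1306.5 ≈ -0.5166.
%ΔI = (113,862 − 79,000)/[(79,000+113,862)/2] = 34862/96431 ≈ 0.3615.
E_I = %ΔQ/%ΔI ≈ -1.429.
E_I < 0: inferior good.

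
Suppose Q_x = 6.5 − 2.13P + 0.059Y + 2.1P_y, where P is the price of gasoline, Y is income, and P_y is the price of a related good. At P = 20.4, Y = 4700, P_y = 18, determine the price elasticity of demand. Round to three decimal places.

-0.156

First evaluate Q_x: 6.5 − 2.13(20.4) + 0.059(4700) + 2.1(18) = 6.5 − 43.452 + 277.3 + 37.8 = 278.148.
∂Q_x/∂P = −2.13, so E_p = (−2.13)·(20.4/278.148) ≈ -0.156.
|E_p| < 1: demand is inelastic.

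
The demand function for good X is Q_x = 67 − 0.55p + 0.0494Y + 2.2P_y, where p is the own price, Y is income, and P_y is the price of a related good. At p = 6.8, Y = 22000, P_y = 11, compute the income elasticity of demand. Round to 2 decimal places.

0.93

Q_x = 67 − 0.55(6.8) + 0.0494(22000) + 2.2(11) = 67 − 3.74 + 1086.8 + 24.2 = 1174.26.
∂Q_x/∂Y = +0.0494, so E_I = 0.0494·(22000/1174.26) ≈ 0.93.
E_I ∈ (0,1): normal good (necessity).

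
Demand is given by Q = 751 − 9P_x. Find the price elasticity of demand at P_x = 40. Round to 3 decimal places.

At P_x = 40, Q = 391.
dQ/dP_x = −9.
Point elasticity E = (dQ/dP_x)·(P_x/Q) = -9 × 40/391 ≈ -0.921.
|E| < 1, so demand is inelastic at this price.

-0.921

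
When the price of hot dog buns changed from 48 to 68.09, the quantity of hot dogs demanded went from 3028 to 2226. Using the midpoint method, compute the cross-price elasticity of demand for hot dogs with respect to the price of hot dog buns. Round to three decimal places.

%ΔQ_x = (2226 − 3028)/[(3028+2226)/2] = -802/2627 ≈ -0.3053.
%ΔP_y = (68.09 − 48)/[(48+68.09)/2] ≈ 0.3461.
E_xy = -0.3053/0.3461 ≈ -0.882.
E_xy < 0, so hot dogs and hot dog buns are complements.

-0.882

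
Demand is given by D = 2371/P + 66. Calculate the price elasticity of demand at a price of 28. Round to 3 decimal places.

-0.562

At P = 28, D = 150.6786.
dD/dP = −2371/P² = −3.0242.
Point elasticity E = (dD/dP)·(P/D) = -3.0242 × 28/150.6786 ≈ -0.562.
|E| < 1, so demand is inelastic at this price.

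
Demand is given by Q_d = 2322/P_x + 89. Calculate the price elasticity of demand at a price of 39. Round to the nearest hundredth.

-0.40

At P_x = 39, Q_d = 148.5385.
dQ_d/dP_x = −2322/P_x² = −1.5266.
Point elasticity E = (dQ_d/dP_x)·(P_x/Q_d) = -1.5266 × 39/148.5385 ≈ -0.40.
|E| < 1, so demand is inelastic at this price.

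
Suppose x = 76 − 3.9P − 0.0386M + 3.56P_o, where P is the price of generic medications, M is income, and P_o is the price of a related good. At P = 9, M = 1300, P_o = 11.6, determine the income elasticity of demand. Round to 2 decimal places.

At the given point, x = 76 − 3.9(9) − 0.0386(1300) + 3.56(11.6) = 76 − 35.1 − 50.18 + 41.296 = 32.016.
∂x/∂M = −0.0386, so E_I = -0.0386·(1300/32.016) ≈ -1.57.
E_I < 0: inferior good.

-1.57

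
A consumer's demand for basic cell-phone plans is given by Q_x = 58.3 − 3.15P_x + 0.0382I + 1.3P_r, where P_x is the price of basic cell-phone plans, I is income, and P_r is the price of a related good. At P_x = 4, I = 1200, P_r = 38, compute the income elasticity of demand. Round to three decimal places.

At the given point, Q_x = 58.3 − 3.15(4) + 0.0382(1200) + 1.3(38) = 58.3 − 12.6 + 45.84 + 49.4 = 140.94.
∂Q_x/∂I = +0.0382, so E_I = 0.0382·(1200/140.94) ≈ 0.325.
E_I ∈ (0,1): normal good (necessity).

0.325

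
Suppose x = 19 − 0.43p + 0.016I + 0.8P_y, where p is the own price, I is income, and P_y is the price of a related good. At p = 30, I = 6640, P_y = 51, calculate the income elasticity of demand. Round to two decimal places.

First evaluate x: 19 − 0.43(30) + 0.016(6640) + 0.8(51) = 19 − 12.9 + 106.24 + 40.8 = 153.14.
∂x/∂I = +0.016, so E_I = 0.016·(6640/153.14) ≈ 0.69.
E_I ∈ (0,1): normal good (necessity).

0.69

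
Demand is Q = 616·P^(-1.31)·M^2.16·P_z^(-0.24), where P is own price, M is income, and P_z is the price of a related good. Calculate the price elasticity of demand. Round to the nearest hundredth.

-1.31

For a Cobb–Douglas (constant-elasticity) form Q = A·P^α·…, the elasticity with respect to P equals the exponent α at every point.
Here the exponent on P is -1.31, so the price elasticity of demand is -1.31.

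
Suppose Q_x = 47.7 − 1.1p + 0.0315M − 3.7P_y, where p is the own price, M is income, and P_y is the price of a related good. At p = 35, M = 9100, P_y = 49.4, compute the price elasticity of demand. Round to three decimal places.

Substituting, Q_x = 47.7 − 1.1(35) + 0.0315(9100) − 3.7(49.4) = 47.7 − 38.5 + 286.65 − 182.78 = 113.07.
∂Q_x/∂p = −1.1, so E_p = (−1.1)·(35/113.07) ≈ -0.340.
|E_p| < 1: demand is inelastic.

-0.340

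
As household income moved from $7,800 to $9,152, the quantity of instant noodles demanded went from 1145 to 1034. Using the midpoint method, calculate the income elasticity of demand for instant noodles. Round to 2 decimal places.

%ΔQ = (1034 − 1145)/[(1145+1034)/2] = -111/1089.5 ≈ -0.1019.
%ΔI = (9,152 − 7,800)/[(7,800+9,152)/2] = 1352/8476 ≈ 0.1595.
E_I = %ΔQ/%ΔI ≈ -0.64.
E_I < 0: inferior good.

-0.64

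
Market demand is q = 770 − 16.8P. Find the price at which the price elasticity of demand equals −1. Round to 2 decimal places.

For linear demand q = a − bP, E = −bP/(a − bP). |E| = 1 ⇒ bP = a − bP ⇒ P = a/(2b).
P = 770/(2·16.8) ≈ 22.92.

22.92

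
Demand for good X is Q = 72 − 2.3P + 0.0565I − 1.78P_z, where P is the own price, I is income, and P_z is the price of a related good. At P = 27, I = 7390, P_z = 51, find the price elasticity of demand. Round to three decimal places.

At the given point, Q = 72 − 2.3(27) + 0.0565(7390) − 1.78(51) = 72 − 62.1 + 417.535 − 90.78 = 336.655.
∂Q/∂P = −2.3, so E_p = (−2.3)·(27/336.655) ≈ -0.184.
|E_p| < 1: demand is inelastic.

-0.184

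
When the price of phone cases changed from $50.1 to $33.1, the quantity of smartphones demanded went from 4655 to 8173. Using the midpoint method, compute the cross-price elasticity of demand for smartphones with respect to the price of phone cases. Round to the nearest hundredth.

-1.34

%ΔQ_x = (8173 − 4655)/[(4655+8173)/2] = 3518/6414 ≈ 0.5485.
%ΔP_y = (33.1 − 50.1)/[(50.1+33.1)/2] ≈ -0.4087.
E_xy = 0.5485/-0.4087 ≈ -1.34.
E_xy < 0, so smartphones and phone cases are complements.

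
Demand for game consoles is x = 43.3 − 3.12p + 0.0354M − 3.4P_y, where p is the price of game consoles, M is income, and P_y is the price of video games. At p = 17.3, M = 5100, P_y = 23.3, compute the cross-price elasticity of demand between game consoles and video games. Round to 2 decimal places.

x = 43.3 − 3.12(17.3) + 0.0354(5100) − 3.4(23.3) = 43.3 − 53.976 + 180.54 − 79.22 = 90.644.
∂x/∂P_y = −3.4, so E_xy = -3.4·(23.3/90.644) ≈ -0.87.
E_xy < 0: the goods are complements.

-0.87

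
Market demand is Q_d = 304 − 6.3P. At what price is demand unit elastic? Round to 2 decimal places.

24.13

For linear demand Q_d = a − bP, E = −bP/(a − bP). |E| = 1 ⇒ bP = a − bP ⇒ P = a/(2b).
P = 304/(2·6.3) ≈ 24.13.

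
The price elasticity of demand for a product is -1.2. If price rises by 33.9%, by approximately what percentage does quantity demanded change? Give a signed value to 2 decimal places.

%ΔQ ≈ E × %ΔP = (-1.2) × (33.9%) = -40.68%.

-40.68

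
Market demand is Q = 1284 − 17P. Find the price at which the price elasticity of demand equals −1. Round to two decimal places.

For linear demand Q = a − bP, E = −bP/(a − bP). |E| = 1 ⇒ bP = a − bP ⇒ P = a/(2b).
P = 1284/(2·17) ≈ 37.76.

37.76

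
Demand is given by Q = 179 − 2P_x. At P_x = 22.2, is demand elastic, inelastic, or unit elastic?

At P_x = 22.2, Q = 134.6.
dQ/dP_x = −2.
Point elasticity E = (dQ/dP_x)·(P_x/Q) = -2 × 22.2/134.6 ≈ -0.330.
|E| ≈ 0.330 < 1, so demand is inelastic.

inelastic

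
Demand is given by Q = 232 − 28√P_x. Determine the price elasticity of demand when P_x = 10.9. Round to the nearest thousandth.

At P_x = 10.9, Q = 139.5576.
dQ/dP_x = −28/(2√P_x) = −28/(2·3.3015).
Point elasticity E = (dQ/dP_x)·(P_x/Q) = -4.2405 × 10.9/139.5576 ≈ -0.331.
|E| < 1, so demand is inelastic at this price.

-0.331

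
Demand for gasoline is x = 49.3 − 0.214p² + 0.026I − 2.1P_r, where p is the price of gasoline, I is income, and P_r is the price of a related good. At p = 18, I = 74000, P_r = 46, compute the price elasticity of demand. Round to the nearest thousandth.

x = 49.3 − 0.214(18)² + 0.026(74000) − 2.1(46) = 49.3 − 69.336 + 1924 − 96.6 = 1807.364.
∂x/∂p = −2·0.214·p = -7.704, so E_p = -7.704·(18/1807.364) ≈ -0.077.
|E_p| < 1: demand is inelastic.

-0.077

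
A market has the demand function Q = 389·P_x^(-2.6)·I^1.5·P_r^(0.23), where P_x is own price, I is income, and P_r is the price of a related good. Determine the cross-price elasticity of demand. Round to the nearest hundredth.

For a Cobb–Douglas (constant-elasticity) form Q = A·P_r^α·…, the elasticity with respect to P_r equals the exponent α at every point.
Here the exponent on P_r is 0.23, so the cross-price elasticity of demand is 0.23.

0.23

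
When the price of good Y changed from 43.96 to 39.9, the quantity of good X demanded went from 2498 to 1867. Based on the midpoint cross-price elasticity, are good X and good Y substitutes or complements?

%ΔQ_x = (1867 − 2498)/[(2498+1867)/2] = -631/2182.5 ≈ -0.2891.
%ΔP_y = (39.9 − 43.96)/[(43.96+39.9)/2] ≈ -0.0968.
E_xy = -0.2891/-0.0968 ≈ 2.986.
E_xy > 0, so the goods are substitutes.

substitutes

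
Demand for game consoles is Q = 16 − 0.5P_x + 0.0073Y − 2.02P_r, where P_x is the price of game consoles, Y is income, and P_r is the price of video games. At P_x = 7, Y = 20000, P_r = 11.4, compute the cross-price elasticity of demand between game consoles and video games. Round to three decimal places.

Q = 16 − 0.5(7) + 0.0073(20000) − 2.02(11.4) = 16 − 3.5 + 146 − 23.028 = 135.472.
∂Q/∂P_r = −2.02, so E_xy = -2.02·(11.4/135.472) ≈ -0.170.
E_xy < 0: the goods are complements.

-0.170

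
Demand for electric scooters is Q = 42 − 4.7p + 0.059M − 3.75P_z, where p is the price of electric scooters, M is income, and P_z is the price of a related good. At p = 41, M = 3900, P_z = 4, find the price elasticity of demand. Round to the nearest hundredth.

-2.99

At the given point, Q = 42 − 4.7(41) + 0.059(3900) − 3.75(4) = 42 − 192.7 + 230.1 − 15 = 64.4.
∂Q/∂p = −4.7, so E_p = (−4.7)·(41/64.4) ≈ -2.99.
|E_p| > 1: demand is elastic.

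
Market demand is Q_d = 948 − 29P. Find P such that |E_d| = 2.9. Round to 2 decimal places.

Set −bP/(a − bP) = −2.9 ⇒ bP = 2.9(a − bP) ⇒ bP(1+2.9) = 2.9·a.
P = 2.9·948/(29·3.9) ≈ 24.31.

24.31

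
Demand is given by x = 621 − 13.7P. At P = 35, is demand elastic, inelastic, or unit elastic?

At P = 35, x = 141.5.
dx/dP = −13.7.
Point elasticity E = (dx/dP)·(P/x) = -13.7 × 35/141.5 ≈ -3.389.
|E| ≈ 3.389 > 1, so demand is elastic.

elastic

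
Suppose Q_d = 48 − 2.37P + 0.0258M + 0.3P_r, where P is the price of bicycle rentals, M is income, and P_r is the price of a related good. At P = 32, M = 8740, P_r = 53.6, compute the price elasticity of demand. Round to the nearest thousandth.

At the given point, Q_d = 48 − 2.37(32) + 0.0258(8740) + 0.3(53.6) = 48 − 75.84 + 225.492 + 16.08 = 213.732.
∂Q_d/∂P = −2.37, so E_p = (−2.37)·(32/213.732) ≈ -0.355.
|E_p| < 1: demand is inelastic.

-0.355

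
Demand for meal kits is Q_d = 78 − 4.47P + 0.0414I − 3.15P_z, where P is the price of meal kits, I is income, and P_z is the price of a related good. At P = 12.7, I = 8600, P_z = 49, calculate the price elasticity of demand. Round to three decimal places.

-0.255

First evaluate Q_d: 78 − 4.47(12.7) + 0.0414(8600) − 3.15(49) = 78 − 56.769 + 356.04 − 154.35 = 222.921.
∂Q_d/∂P = −4.47, so E_p = (−4.47)·(12.7/222.921) ≈ -0.255.
|E_p| < 1: demand is inelastic.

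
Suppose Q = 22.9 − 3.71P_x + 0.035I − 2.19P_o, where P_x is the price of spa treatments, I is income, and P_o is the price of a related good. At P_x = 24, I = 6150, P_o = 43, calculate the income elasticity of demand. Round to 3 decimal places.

3.918

Evaluating quantity at (P_x, I, P_o) gives Q = 22.9 − 3.71(24) + 0.035(6150) − 2.19(43) = 22.9 − 89.04 + 215.25 − 94.17 = 54.94.
∂Q/∂I = +0.035, so E_I = 0.035·(6150/54.94) ≈ 3.918.
E_I > 1: normal good (luxury).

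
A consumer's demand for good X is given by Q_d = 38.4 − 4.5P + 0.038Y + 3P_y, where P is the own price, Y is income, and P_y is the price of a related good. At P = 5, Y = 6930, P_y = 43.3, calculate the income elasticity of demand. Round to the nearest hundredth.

Q_d = 38.4 − 4.5(5) + 0.038(6930) + 3(43.3) = 38.4 − 22.5 + 263.34 + 129.9 = 409.14.
∂Q_d/∂Y = +0.038, so E_I = 0.038·(6930/409.14) ≈ 0.64.
E_I ∈ (0,1): normal good (necessity).

0.64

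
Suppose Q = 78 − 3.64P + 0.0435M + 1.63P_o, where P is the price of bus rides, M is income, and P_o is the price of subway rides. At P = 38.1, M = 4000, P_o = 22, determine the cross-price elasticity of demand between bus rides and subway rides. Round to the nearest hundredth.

0.24

Evaluating quantity at (P, M, P_o) gives Q = 78 − 3.64(38.1) + 0.0435(4000) + 1.63(22) = 78 − 138.684 + 174 + 35.86 = 149.176.
∂Q/∂P_o = +1.63, so E_xy = 1.63·(22/149.176) ≈ 0.24.
E_xy > 0: the goods are substitutes.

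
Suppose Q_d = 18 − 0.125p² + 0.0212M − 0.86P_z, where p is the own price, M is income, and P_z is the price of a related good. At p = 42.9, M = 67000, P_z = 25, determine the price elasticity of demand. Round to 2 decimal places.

-0.39

First evaluate Q_d: 18 − 0.125(42.9)² + 0.0212(67000) − 0.86(25) = 18 − 230.0513 + 1420.4 − 21.5 = 1186.8488.
∂Q_d/∂p = −2·0.125·p = -10.725, so E_p = -10.725·(42.9/1186.8488) ≈ -0.39.
|E_p| < 1: demand is inelastic.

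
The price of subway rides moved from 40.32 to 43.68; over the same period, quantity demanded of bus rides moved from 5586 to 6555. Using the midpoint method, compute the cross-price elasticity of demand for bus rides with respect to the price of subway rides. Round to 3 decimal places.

%ΔQ_x = (6555 − 5586)/[(5586+6555)/2] = 969/6070.5 ≈ 0.1596.
%ΔP_y = (43.68 − 40.32)/[(40.32+43.68)/2] ≈ 0.0800.
E_xy = 0.1596/0.0800 ≈ 1.995.
E_xy > 0, so bus rides and subway rides are substitutes.

1.995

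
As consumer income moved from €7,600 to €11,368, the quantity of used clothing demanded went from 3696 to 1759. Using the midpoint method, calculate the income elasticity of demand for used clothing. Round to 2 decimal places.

%ΔQ = (1759 − 3696)/[(3696+1759)/2] = -1937/2727.5 ≈ -0.7102.
%ΔI = (11,368 − 7,600)/[(7,600+11,368)/2] = 3768/9484 ≈ 0.3973.
E_I = %ΔQ/%ΔI ≈ -1.79.
E_I < 0: inferior good.

-1.79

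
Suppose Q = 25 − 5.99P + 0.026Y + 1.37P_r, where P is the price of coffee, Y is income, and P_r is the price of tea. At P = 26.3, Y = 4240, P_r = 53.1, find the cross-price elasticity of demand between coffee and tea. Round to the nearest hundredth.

Substituting, Q = 25 − 5.99(26.3) + 0.026(4240) + 1.37(53.1) = 25 − 157.537 + 110.24 + 72.747 = 50.45.
∂Q/∂P_r = +1.37, so E_xy = 1.37·(53.1/50.45) ≈ 1.44.
E_xy > 0: the goods are substitutes.

1.44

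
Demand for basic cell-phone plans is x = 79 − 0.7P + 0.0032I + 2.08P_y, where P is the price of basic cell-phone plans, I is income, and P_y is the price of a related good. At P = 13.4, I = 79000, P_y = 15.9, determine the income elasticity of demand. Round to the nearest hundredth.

Evaluating quantity at (P, I, P_y) gives x = 79 − 0.7(13.4) + 0.0032(79000) + 2.08(15.9) = 79 − 9.38 + 252.8 + 33.072 = 355.492.
∂x/∂I = +0.0032, so E_I = 0.0032·(79000/355.492) ≈ 0.71.
E_I ∈ (0,1): normal good (necessity).

0.71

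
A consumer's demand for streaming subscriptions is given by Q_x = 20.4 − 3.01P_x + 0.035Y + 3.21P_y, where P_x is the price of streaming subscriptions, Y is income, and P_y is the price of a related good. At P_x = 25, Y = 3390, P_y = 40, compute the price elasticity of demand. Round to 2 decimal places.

-0.39

Q_x = 20.4 − 3.01(25) + 0.035(3390) + 3.21(40) = 20.4 − 75.25 + 118.65 + 128.4 = 192.2.
∂Q_x/∂P_x = −3.01, so E_p = (−3.01)·(25/192.2) ≈ -0.39.
|E_p| < 1: demand is inelastic.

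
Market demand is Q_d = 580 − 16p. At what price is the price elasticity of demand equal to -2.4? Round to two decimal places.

Set −bp/(a − bp) = −2.4 ⇒ bp = 2.4(a − bp) ⇒ bp(1+2.4) = 2.4·a.
p = 2.4·580/(16·3.4) ≈ 25.59.

25.59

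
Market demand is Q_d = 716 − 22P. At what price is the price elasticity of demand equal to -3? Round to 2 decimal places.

Set −bP/(a − bP) = −3 ⇒ bP = 3(a − bP) ⇒ bP(1+3) = 3·a.
P = 3·716/(22·4) ≈ 24.41.

24.41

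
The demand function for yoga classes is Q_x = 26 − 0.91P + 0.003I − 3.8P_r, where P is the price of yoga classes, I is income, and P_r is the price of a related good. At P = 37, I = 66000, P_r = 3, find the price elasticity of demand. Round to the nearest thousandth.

At the given point, Q_x = 26 − 0.91(37) + 0.003(66000) − 3.8(3) = 26 − 33.67 + 198 − 11.4 = 178.93.
∂Q_x/∂P = −0.91, so E_p = (−0.91)·(37/178.93) ≈ -0.188.
|E_p| < 1: demand is inelastic.

-0.188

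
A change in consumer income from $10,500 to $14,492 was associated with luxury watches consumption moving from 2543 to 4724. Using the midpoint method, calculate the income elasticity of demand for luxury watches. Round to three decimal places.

%ΔQ = (4724 − 2543)/[(2543+4724)/2] = 2181/3633.5 ≈ 0.6002.
%ΔY = (14,492 − 10,500)/[(10,500+14,492)/2] = 3992/12496 ≈ 0.3195.
E_I = %ΔQ/%ΔY ≈ 1.879.
E_I > 1: normal good (luxury).

1.879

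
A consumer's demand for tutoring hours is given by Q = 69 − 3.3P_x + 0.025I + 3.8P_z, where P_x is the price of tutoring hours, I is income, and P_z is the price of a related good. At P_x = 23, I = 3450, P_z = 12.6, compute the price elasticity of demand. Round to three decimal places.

Substituting, Q = 69 − 3.3(23) + 0.025(3450) + 3.8(12.6) = 69 − 75.9 + 86.25 + 47.88 = 127.23.
∂Q/∂P_x = −3.3, so E_p = (−3.3)·(23/127.23) ≈ -0.597.
|E_p| < 1: demand is inelastic.

-0.597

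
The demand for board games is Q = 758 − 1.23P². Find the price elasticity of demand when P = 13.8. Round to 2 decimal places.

-0.89

At P = 13.8, Q = 523.7588.
dQ/dP = −2·1.23·P = −33.948.
Point elasticity E = (dQ/dP)·(P/Q) = -33.948 × 13.8/523.7588 ≈ -0.89.
|E| < 1, so demand is inelastic at this price.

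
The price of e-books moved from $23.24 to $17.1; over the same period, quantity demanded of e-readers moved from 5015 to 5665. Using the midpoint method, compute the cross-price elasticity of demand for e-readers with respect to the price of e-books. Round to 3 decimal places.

-0.400

%ΔQ_x = (5665 − 5015)/[(5015+5665)/2] = 650/5340 ≈ 0.1217.
%ΔP_y = (17.1 − 23.24)/[(23.24+17.1)/2] ≈ -0.3044.
E_xy = 0.1217/-0.3044 ≈ -0.400.
E_xy < 0, so e-readers and e-books are complements.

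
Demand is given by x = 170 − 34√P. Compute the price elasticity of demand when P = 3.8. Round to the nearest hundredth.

At P = 3.8, x = 103.7218.
dx/dP = −34/(2√P) = −34/(2·1.9494).
Point elasticity E = (dx/dP)·(P/x) = -8.7208 × 3.8/103.7218 ≈ -0.32.
|E| < 1, so demand is inelastic at this price.

-0.32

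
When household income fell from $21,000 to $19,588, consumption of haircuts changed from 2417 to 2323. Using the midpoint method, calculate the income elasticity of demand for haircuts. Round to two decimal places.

0.57

%ΔQ = (2323 − 2417)/[(2417+2323)/2] = -94/2370 ≈ -0.0397.
%ΔI = (19,588 − 21,000)/[(21,000+19,588)/2] = -1412/20294 ≈ -0.0696.
E_I = %ΔQ/%ΔI ≈ 0.57.
E_I ∈ (0,1): normal good (necessity).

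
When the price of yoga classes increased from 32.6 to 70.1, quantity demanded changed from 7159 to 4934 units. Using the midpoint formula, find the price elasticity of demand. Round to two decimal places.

%Δq = (4934 − 7159)/[(7159 + 4934)/2] = -2225/6046.5 ≈ -0.3680.
%Δp = (70.1 − 32.6)/[(32.6 + 70.1)/2] = 37.5/51.35 ≈ 0.7303.
Arc elasticity E = %Δq/%Δp ≈ -0.3680/0.7303 ≈ -0.50.
|E| < 1: demand is inelastic over this range.

-0.50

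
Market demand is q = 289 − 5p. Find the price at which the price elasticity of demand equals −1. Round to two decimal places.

28.90

For linear demand q = a − bp, E = −bp/(a − bp). |E| = 1 ⇒ bp = a − bp ⇒ p = a/(2b).
p = 289/(2·5) = 28.90.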